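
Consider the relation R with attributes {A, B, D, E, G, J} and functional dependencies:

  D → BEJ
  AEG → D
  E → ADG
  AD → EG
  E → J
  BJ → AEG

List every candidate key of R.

{D}⁺: D→BEJ adds B, E, J; E→ADG adds A, G → {A, B, D, E, G, J}.
{E}⁺: E→ADG adds A, D, G; E→J adds J; D→BEJ adds B → {A, B, D, E, G, J}.
{B, J}⁺: BJ→AEG adds A, E, G; AEG→D adds D → {A, B, D, E, G, J}. Minimal: {J}⁺ = {J}; {B}⁺ = {B} — none reach the full schema.
Any other superkey contains one of these as a subset, so there are no further candidate keys.

(D), (E), (B, J)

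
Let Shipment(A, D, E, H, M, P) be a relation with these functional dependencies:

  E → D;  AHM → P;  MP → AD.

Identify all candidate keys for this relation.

AEHM, EHMP

Attributes E, H, M never appear on any right-hand side, so every candidate key must contain {E, H, M}.
{E, H, M}⁺ = {D, E, H, M}, which is not all of the schema, so we must add further attributes.
{A, E, H, M}⁺: E→D adds D; AHM→P adds P → {A, D, E, H, M, P}. Minimal: {E, H, M}⁺ = {D, E, H, M}; {A, H, M}⁺ = {A, D, H, M, P}; {A, E, M}⁺ = {A, D, E, M}; … — none reach the full schema.
{E, H, M, P}⁺: E→D adds D; MP→AD adds A → {A, D, E, H, M, P}. Minimal: {H, M, P}⁺ = {A, D, H, M, P}; {E, M, P}⁺ = {A, D, E, M, P}; {E, H, P}⁺ = {D, E, H, P}; … — none reach the full schema.
Any other superkey contains one of these as a subset, so there are no further candidate keys.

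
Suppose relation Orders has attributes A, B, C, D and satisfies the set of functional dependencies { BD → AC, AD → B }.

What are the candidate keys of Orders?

{A, D}⁺: AD→B adds B; BD→AC adds C → {A, B, C, D}. Minimal: {D}⁺ = {D}; {A}⁺ = {A} — none reach the full schema.
{B, D}⁺: BD→AC adds A, C → {A, B, C, D}. Minimal: {D}⁺ = {D}; {B}⁺ = {B} — none reach the full schema.
Any other superkey contains one of these as a subset, so there are no further candidate keys.

{A, D}, {B, D}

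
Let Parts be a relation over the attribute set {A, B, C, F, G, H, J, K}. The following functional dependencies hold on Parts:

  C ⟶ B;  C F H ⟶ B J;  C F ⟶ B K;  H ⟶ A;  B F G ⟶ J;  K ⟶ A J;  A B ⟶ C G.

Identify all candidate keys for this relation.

Attributes F, H never appear on any right-hand side, so every candidate key must contain {F, H}.
{F, H}⁺ = {A, F, H}, which is not all of the schema, so we must add further attributes.
{B, F, H}⁺: H→A adds A; AB→CG adds C, G; CFH→BJ adds J; CF→BK adds K → {A, B, C, F, G, H, J, K}. Minimal: {F, H}⁺ = {A, F, H}; {B, H}⁺ = {A, B, C, G, H}; {B, F}⁺ = {B, F} — none reach the full schema.
{C, F, H}⁺: C→B adds B; CFH→BJ adds J; CF→BK adds K; H→A adds A; AB→CG adds G → {A, B, C, F, G, H, J, K}. Minimal: {F, H}⁺ = {A, F, H}; {C, H}⁺ = {A, B, C, G, H}; {C, F}⁺ = {A, B, C, F, G, J, K} — none reach the full schema.

{B, F, H}, {C, F, H}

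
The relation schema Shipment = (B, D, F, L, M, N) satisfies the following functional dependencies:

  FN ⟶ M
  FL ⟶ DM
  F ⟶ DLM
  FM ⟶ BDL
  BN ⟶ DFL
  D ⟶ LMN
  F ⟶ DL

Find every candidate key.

F, BD, BN

{F}⁺: F→DLM adds D, L, M; FM→BDL adds B; D→LMN adds N → {B, D, F, L, M, N}.
{B, D}⁺: D→LMN adds L, M, N; BN→DFL adds F → {B, D, F, L, M, N}. Minimal: {D}⁺ = {D, L, M, N}; {B}⁺ = {B} — none reach the full schema.
{B, N}⁺: BN→DFL adds D, F, L; D→LMN adds M → {B, D, F, L, M, N}. Minimal: {N}⁺ = {N}; {B}⁺ = {B} — none reach the full schema.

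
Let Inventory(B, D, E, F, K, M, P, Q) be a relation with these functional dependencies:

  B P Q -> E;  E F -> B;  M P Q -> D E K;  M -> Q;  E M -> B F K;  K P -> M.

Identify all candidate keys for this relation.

Attribute P never appears on the right-hand side of any dependency, so P must belong to every candidate key.
{P}⁺ = {P}, which is not all of the schema, so we must add further attributes.
{K, P}⁺: KP→M adds M; M→Q adds Q; MPQ→DEK adds D, E; EM→BFK adds B, F → {B, D, E, F, K, M, P, Q}. Minimal: {P}⁺ = {P}; {K}⁺ = {K} — none reach the full schema.
{M, P}⁺: M→Q adds Q; MPQ→DEK adds D, E, K; EM→BFK adds B, F → {B, D, E, F, K, M, P, Q}. Minimal: {P}⁺ = {P}; {M}⁺ = {M, Q} — none reach the full schema.
Any other superkey contains one of these as a subset, so there are no further candidate keys.

{K, P}; {M, P}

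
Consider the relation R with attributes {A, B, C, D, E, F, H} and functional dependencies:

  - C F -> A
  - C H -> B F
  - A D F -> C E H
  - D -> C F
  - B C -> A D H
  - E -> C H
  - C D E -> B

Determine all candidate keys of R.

(D), (E), (B, C), (C, H)

{D}⁺: D→CF adds C, F; CF→A adds A; ADF→CEH adds E, H; CDE→B adds B → {A, B, C, D, E, F, H}.
{E}⁺: E→CH adds C, H; CH→BF adds B, F; BC→ADH adds A, D → {A, B, C, D, E, F, H}.
{B, C}⁺: BC→ADH adds A, D, H; CH→BF adds F; ADF→CEH adds E → {A, B, C, D, E, F, H}. Minimal: {C}⁺ = {C}; {B}⁺ = {B} — none reach the full schema.
{C, H}⁺: CH→BF adds B, F; BC→ADH adds A, D; ADF→CEH adds E → {A, B, C, D, E, F, H}. Minimal: {H}⁺ = {H}; {C}⁺ = {C} — none reach the full schema.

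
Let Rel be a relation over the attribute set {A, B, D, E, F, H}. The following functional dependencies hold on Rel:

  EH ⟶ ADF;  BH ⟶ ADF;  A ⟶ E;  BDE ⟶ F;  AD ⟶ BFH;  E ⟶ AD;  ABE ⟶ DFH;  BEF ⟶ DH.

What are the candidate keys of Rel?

{A}⁺: A→E adds E; E→AD adds D; AD→BFH adds B, F, H → {A, B, D, E, F, H}.
{E}⁺: E→AD adds A, D; AD→BFH adds B, F, H → {A, B, D, E, F, H}.
{B, H}⁺: BH→ADF adds A, D, F; A→E adds E → {A, B, D, E, F, H}. Minimal: {H}⁺ = {H}; {B}⁺ = {B} — none reach the full schema.

{A}, {E}, {B, H}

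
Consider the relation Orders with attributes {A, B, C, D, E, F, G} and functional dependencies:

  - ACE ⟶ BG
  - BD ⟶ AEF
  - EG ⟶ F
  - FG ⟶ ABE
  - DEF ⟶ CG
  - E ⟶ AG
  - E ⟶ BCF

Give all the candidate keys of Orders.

BD, DE, DFG

Attribute D never appears on the right-hand side of any dependency, so D must belong to every candidate key.
{D}⁺ = {D}, which is not all of the schema, so we must add further attributes.
{B, D}⁺: BD→AEF adds A, E, F; DEF→CG adds C, G → {A, B, C, D, E, F, G}. Minimal: {D}⁺ = {D}; {B}⁺ = {B} — none reach the full schema.
{D, E}⁺: E→AG adds A, G; E→BCF adds B, C, F → {A, B, C, D, E, F, G}. Minimal: {E}⁺ = {A, B, C, E, F, G}; {D}⁺ = {D} — none reach the full schema.
{D, F, G}⁺: FG→ABE adds A, B, E; DEF→CG adds C → {A, B, C, D, E, F, G}. Minimal: {F, G}⁺ = {A, B, C, E, F, G}; {D, G}⁺ = {D, G}; {D, F}⁺ = {D, F} — none reach the full schema.
Any other superkey contains one of these as a subset, so there are no further candidate keys.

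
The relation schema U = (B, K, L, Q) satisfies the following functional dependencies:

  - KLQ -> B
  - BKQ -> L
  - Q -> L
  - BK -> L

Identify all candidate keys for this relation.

{K, Q}⁺: Q→L adds L; KLQ→B adds B → {B, K, L, Q}.
No other minimal superkey exists.

(K, Q)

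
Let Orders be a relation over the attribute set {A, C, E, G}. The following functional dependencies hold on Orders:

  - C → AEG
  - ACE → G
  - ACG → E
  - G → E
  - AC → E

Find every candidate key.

Attribute C never appears on the right-hand side of any dependency, so C must belong to every candidate key.
{C}⁺ = {A, C, E, G}, which is all of the schema, so {C} is the only candidate key.

C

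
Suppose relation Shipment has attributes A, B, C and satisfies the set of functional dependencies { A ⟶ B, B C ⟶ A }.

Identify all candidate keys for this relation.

(A, C); (B, C)

Attribute C never appears on the right-hand side of any dependency, so C must belong to every candidate key.
{C}⁺ = {C}, which is not all of the schema, so we must add further attributes.
{A, C}⁺: A→B adds B → {A, B, C}. Minimal: {C}⁺ = {C}; {A}⁺ = {A, B} — none reach the full schema.
{B, C}⁺: BC→A adds A → {A, B, C}. Minimal: {C}⁺ = {C}; {B}⁺ = {B} — none reach the full schema.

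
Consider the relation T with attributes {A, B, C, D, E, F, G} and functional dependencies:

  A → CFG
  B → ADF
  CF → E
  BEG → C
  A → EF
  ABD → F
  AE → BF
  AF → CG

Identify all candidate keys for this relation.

(A); (B)

{A}⁺: A→CFG adds C, F, G; CF→E adds E; AE→BF adds B; B→ADF adds D → {A, B, C, D, E, F, G}.
{B}⁺: B→ADF adds A, D, F; A→EF adds E; AF→CG adds C, G → {A, B, C, D, E, F, G}.
Any other superkey contains one of these as a subset, so there are no further candidate keys.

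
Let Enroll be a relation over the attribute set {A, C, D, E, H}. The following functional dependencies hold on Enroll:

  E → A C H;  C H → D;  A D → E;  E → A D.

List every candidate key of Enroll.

{E}⁺: E→ACH adds A, C, H; CH→D adds D → {A, C, D, E, H}.
{A, D}⁺: AD→E adds E; E→ACH adds C, H → {A, C, D, E, H}. Minimal: {D}⁺ = {D}; {A}⁺ = {A} — none reach the full schema.
{A, C, H}⁺: CH→D adds D; AD→E adds E → {A, C, D, E, H}. Minimal: {C, H}⁺ = {C, D, H}; {A, H}⁺ = {A, H}; {A, C}⁺ = {A, C} — none reach the full schema.

{E}, {A, D}, {A, C, H}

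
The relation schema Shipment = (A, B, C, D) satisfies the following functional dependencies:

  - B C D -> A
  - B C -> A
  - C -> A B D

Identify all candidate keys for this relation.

{C}⁺: C→ABD adds A, B, D → {A, B, C, D}.
No other minimal superkey exists.

{C}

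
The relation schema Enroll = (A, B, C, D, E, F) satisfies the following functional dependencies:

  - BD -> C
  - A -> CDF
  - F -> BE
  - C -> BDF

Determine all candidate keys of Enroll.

{A}⁺: A→CDF adds C, D, F; F→BE adds B, E → {A, B, C, D, E, F}.

{A}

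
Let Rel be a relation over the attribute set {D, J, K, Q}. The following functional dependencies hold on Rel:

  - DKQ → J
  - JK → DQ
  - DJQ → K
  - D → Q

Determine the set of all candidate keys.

(D, J); (D, K); (J, K)

{D, J}⁺: D→Q adds Q; DJQ→K adds K → {D, J, K, Q}. Minimal: {J}⁺ = {J}; {D}⁺ = {D, Q} — none reach the full schema.
{D, K}⁺: D→Q adds Q; DKQ→J adds J → {D, J, K, Q}. Minimal: {K}⁺ = {K}; {D}⁺ = {D, Q} — none reach the full schema.
{J, K}⁺: JK→DQ adds D, Q → {D, J, K, Q}. Minimal: {K}⁺ = {K}; {J}⁺ = {J} — none reach the full schema.
Any other superkey contains one of these as a subset, so there are no further candidate keys.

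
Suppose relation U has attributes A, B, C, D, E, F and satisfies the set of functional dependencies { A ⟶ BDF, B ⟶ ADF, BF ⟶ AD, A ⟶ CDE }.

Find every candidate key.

{A}, {B}

{A}⁺: A→BDF adds B, D, F; A→CDE adds C, E → {A, B, C, D, E, F}.
{B}⁺: B→ADF adds A, D, F; A→CDE adds C, E → {A, B, C, D, E, F}.
Any other superkey contains one of these as a subset, so there are no further candidate keys.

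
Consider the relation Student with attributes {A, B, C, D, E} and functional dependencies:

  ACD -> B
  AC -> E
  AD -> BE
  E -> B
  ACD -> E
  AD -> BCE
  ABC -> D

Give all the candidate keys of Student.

{A, C}, {A, D}

{A, C}⁺: AC→E adds E; E→B adds B; ABC→D adds D → {A, B, C, D, E}.
{A, D}⁺: AD→BE adds B, E; AD→BCE adds C → {A, B, C, D, E}.
Any other superkey contains one of these as a subset, so there are no further candidate keys.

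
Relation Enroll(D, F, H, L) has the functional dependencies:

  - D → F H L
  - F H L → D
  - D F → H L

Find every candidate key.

{D}⁺: D→FHL adds F, H, L → {D, F, H, L}.
{F, H, L}⁺: FHL→D adds D → {D, F, H, L}.
Any other superkey contains one of these as a subset, so there are no further candidate keys.

{D}, {F, H, L}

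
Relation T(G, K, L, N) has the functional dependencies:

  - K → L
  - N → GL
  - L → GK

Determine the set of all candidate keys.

(N)

Attribute N never appears on the right-hand side of any dependency, so N must belong to every candidate key.
{N}⁺ = {G, K, L, N}, which is all of the schema, so {N} is the only candidate key.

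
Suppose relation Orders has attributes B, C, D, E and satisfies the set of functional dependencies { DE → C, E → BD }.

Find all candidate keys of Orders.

{E}

Attribute E never appears on the right-hand side of any dependency, so E must belong to every candidate key.
{E}⁺ = {B, C, D, E}, which is all of the schema, so {E} is the only candidate key.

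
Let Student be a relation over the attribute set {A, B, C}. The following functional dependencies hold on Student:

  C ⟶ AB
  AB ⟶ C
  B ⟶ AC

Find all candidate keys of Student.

{B}⁺: B→AC adds A, C → {A, B, C}.
{C}⁺: C→AB adds A, B → {A, B, C}.
Any other superkey contains one of these as a subset, so there are no further candidate keys.

B, C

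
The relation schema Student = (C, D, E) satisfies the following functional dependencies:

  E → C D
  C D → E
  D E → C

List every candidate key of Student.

{E}⁺: E→CD adds C, D → {C, D, E}.
{C, D}⁺: CD→E adds E → {C, D, E}. Minimal: {D}⁺ = {D}; {C}⁺ = {C} — none reach the full schema.

(E), (C, D)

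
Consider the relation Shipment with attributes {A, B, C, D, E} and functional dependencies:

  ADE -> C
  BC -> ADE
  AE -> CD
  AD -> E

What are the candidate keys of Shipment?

{B, C}⁺: BC→ADE adds A, D, E → {A, B, C, D, E}.
{A, B, D}⁺: AD→E adds E; ADE→C adds C → {A, B, C, D, E}.
{A, B, E}⁺: AE→CD adds C, D → {A, B, C, D, E}.
Any other superkey contains one of these as a subset, so there are no further candidate keys.

{B, C}, {A, B, D}, {A, B, E}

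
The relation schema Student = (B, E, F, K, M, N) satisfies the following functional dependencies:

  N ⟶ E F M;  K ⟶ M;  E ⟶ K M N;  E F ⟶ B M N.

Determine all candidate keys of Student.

{E}⁺: E→KMN adds K, M, N; N→EFM adds F; EF→BMN adds B → {B, E, F, K, M, N}.
{N}⁺: N→EFM adds E, F, M; E→KMN adds K; EF→BMN adds B → {B, E, F, K, M, N}.
Any other superkey contains one of these as a subset, so there are no further candidate keys.

E, N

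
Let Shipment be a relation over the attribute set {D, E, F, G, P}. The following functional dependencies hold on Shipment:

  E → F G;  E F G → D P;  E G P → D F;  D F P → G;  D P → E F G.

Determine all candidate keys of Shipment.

{E}⁺: E→FG adds F, G; EFG→DP adds D, P → {D, E, F, G, P}.
{D, P}⁺: DP→EFG adds E, F, G → {D, E, F, G, P}. Minimal: {P}⁺ = {P}; {D}⁺ = {D} — none reach the full schema.
Any other superkey contains one of these as a subset, so there are no further candidate keys.

(E), (D, P)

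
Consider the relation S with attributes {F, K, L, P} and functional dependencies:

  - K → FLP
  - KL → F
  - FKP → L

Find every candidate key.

Attribute K never appears on the right-hand side of any dependency, so K must belong to every candidate key.
{K}⁺ = {F, K, L, P}, which is all of the schema, so {K} is the only candidate key.

K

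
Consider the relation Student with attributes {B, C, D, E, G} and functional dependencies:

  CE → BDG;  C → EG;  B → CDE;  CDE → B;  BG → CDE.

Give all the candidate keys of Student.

{B}⁺: B→CDE adds C, D, E; CE→BDG adds G → {B, C, D, E, G}.
{C}⁺: C→EG adds E, G; CE→BDG adds B, D → {B, C, D, E, G}.

{B}, {C}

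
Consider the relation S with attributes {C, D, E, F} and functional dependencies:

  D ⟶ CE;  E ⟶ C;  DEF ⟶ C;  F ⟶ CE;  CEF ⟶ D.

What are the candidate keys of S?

Attribute F never appears on the right-hand side of any dependency, so F must belong to every candidate key.
{F}⁺ = {C, D, E, F}, which is all of the schema, so {F} is the only candidate key.

(F)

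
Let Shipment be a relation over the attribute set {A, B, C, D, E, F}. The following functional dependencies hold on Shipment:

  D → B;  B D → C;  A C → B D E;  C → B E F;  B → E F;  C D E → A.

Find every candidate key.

{D}⁺: D→B adds B; BD→C adds C; C→BEF adds E, F; CDE→A adds A → {A, B, C, D, E, F}.
{A, C}⁺: AC→BDE adds B, D, E; C→BEF adds F → {A, B, C, D, E, F}. Minimal: {C}⁺ = {B, C, E, F}; {A}⁺ = {A} — none reach the full schema.
Any other superkey contains one of these as a subset, so there are no further candidate keys.

{D}, {A, C}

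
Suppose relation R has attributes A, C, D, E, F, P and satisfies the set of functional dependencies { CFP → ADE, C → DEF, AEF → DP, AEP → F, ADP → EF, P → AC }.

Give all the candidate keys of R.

{P}; {A, C}; {A, E, F}

{P}⁺: P→AC adds A, C; C→DEF adds D, E, F → {A, C, D, E, F, P}.
{A, C}⁺: C→DEF adds D, E, F; AEF→DP adds P → {A, C, D, E, F, P}. Minimal: {C}⁺ = {C, D, E, F}; {A}⁺ = {A} — none reach the full schema.
{A, E, F}⁺: AEF→DP adds D, P; P→AC adds C → {A, C, D, E, F, P}. Minimal: {E, F}⁺ = {E, F}; {A, F}⁺ = {A, F}; {A, E}⁺ = {A, E} — none reach the full schema.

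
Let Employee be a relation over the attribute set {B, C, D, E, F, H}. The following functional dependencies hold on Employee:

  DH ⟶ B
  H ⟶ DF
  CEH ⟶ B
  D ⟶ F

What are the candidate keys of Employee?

CEH

Attributes C, E, H never appear on any right-hand side, so every candidate key must contain {C, E, H}.
{C, E, H}⁺ = {B, C, D, E, F, H}, which is all of the schema, so {C, E, H} is the only candidate key.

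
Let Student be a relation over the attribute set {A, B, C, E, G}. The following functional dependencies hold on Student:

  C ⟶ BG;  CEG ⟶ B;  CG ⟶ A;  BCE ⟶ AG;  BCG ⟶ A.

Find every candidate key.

{C, E}

Attributes C, E never appear on any right-hand side, so every candidate key must contain {C, E}.
{C, E}⁺ = {A, B, C, E, G}, which is all of the schema, so {C, E} is the only candidate key.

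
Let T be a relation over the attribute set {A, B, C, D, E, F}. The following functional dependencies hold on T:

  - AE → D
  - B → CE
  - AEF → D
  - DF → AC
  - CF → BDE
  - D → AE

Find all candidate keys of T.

(B, F), (C, F), (D, F), (A, E, F)

Attribute F never appears on the right-hand side of any dependency, so F must belong to every candidate key.
{F}⁺ = {F}, which is not all of the schema, so we must add further attributes.
{B, F}⁺: B→CE adds C, E; CF→BDE adds D; D→AE adds A → {A, B, C, D, E, F}.
{C, F}⁺: CF→BDE adds B, D, E; D→AE adds A → {A, B, C, D, E, F}.
{D, F}⁺: DF→AC adds A, C; CF→BDE adds B, E → {A, B, C, D, E, F}.
{A, E, F}⁺: AE→D adds D; DF→AC adds C; CF→BDE adds B → {A, B, C, D, E, F}.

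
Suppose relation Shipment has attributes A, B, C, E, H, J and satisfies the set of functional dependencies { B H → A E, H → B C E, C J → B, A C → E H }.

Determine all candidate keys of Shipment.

{H, J}, {A, C, J}

Attribute J never appears on the right-hand side of any dependency, so J must belong to every candidate key.
{J}⁺ = {J}, which is not all of the schema, so we must add further attributes.
{H, J}⁺: H→BCE adds B, C, E; BH→AE adds A → {A, B, C, E, H, J}. Minimal: {J}⁺ = {J}; {H}⁺ = {A, B, C, E, H} — none reach the full schema.
{A, C, J}⁺: CJ→B adds B; AC→EH adds E, H → {A, B, C, E, H, J}. Minimal: {C, J}⁺ = {B, C, J}; {A, J}⁺ = {A, J}; {A, C}⁺ = {A, B, C, E, H} — none reach the full schema.
Any other superkey contains one of these as a subset, so there are no further candidate keys.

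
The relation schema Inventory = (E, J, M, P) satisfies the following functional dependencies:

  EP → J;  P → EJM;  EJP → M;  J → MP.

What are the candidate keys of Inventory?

(J), (P)

{J}⁺: J→MP adds M, P; P→EJM adds E → {E, J, M, P}.
{P}⁺: P→EJM adds E, J, M → {E, J, M, P}.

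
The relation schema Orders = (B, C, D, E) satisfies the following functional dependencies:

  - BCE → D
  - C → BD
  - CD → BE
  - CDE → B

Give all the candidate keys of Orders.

C

Attribute C never appears on the right-hand side of any dependency, so C must belong to every candidate key.
{C}⁺ = {B, C, D, E}, which is all of the schema, so {C} is the only candidate key.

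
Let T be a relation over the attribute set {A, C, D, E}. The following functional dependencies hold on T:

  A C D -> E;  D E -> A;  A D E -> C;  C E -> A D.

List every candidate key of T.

{C, E}⁺: CE→AD adds A, D → {A, C, D, E}. Minimal: {E}⁺ = {E}; {C}⁺ = {C} — none reach the full schema.
{D, E}⁺: DE→A adds A; ADE→C adds C → {A, C, D, E}. Minimal: {E}⁺ = {E}; {D}⁺ = {D} — none reach the full schema.
{A, C, D}⁺: ACD→E adds E → {A, C, D, E}. Minimal: {C, D}⁺ = {C, D}; {A, D}⁺ = {A, D}; {A, C}⁺ = {A, C} — none reach the full schema.

{C, E}, {D, E}, {A, C, D}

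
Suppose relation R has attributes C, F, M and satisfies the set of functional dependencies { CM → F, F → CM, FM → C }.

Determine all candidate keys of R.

{F}⁺: F→CM adds C, M → {C, F, M}.
{C, M}⁺: CM→F adds F → {C, F, M}.

F, CM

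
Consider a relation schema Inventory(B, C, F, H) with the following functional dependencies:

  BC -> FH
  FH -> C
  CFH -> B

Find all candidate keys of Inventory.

BC; FH

{B, C}⁺: BC→FH adds F, H → {B, C, F, H}. Minimal: {C}⁺ = {C}; {B}⁺ = {B} — none reach the full schema.
{F, H}⁺: FH→C adds C; CFH→B adds B → {B, C, F, H}. Minimal: {H}⁺ = {H}; {F}⁺ = {F} — none reach the full schema.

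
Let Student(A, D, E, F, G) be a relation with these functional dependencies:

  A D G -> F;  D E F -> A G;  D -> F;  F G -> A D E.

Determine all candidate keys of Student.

(D, E), (D, G), (F, G)

{D, E}⁺: D→F adds F; DEF→AG adds A, G → {A, D, E, F, G}.
{D, G}⁺: D→F adds F; FG→ADE adds A, E → {A, D, E, F, G}.
{F, G}⁺: FG→ADE adds A, D, E → {A, D, E, F, G}.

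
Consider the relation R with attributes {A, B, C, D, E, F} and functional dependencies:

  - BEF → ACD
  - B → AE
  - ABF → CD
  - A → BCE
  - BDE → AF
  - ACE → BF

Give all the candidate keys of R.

{A}⁺: A→BCE adds B, C, E; ACE→BF adds F; BEF→ACD adds D → {A, B, C, D, E, F}.
{B}⁺: B→AE adds A, E; A→BCE adds C; ACE→BF adds F; BEF→ACD adds D → {A, B, C, D, E, F}.
Any other superkey contains one of these as a subset, so there are no further candidate keys.

A; B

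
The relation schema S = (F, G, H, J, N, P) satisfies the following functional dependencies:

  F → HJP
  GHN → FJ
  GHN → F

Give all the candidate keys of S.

{F, G, N}, {G, H, N}

Attributes G, N never appear on any right-hand side, so every candidate key must contain {G, N}.
{G, N}⁺ = {G, N}, which is not all of the schema, so we must add further attributes.
{F, G, N}⁺: F→HJP adds H, J, P → {F, G, H, J, N, P}.
{G, H, N}⁺: GHN→FJ adds F, J; F→HJP adds P → {F, G, H, J, N, P}.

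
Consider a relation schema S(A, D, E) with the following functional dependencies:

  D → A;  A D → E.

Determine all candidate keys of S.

D

Attribute D never appears on the right-hand side of any dependency, so D must belong to every candidate key.
{D}⁺ = {A, D, E}, which is all of the schema, so {D} is the only candidate key.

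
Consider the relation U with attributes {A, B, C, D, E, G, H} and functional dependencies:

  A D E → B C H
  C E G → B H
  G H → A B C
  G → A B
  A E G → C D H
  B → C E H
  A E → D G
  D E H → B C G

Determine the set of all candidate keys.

{G}⁺: G→AB adds A, B; B→CEH adds C, E, H; AE→DG adds D → {A, B, C, D, E, G, H}.
{A, B}⁺: B→CEH adds C, E, H; AE→DG adds D, G → {A, B, C, D, E, G, H}.
{A, E}⁺: AE→DG adds D, G; ADE→BCH adds B, C, H → {A, B, C, D, E, G, H}.
{B, D}⁺: B→CEH adds C, E, H; DEH→BCG adds G; GH→ABC adds A → {A, B, C, D, E, G, H}.
{D, E, H}⁺: DEH→BCG adds B, C, G; GH→ABC adds A → {A, B, C, D, E, G, H}.
Any other superkey contains one of these as a subset, so there are no further candidate keys.

{G}, {A, B}, {A, E}, {B, D}, {D, E, H}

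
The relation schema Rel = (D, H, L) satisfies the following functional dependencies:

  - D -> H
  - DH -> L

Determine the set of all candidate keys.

(D)

{D}⁺: D→H adds H; DH→L adds L → {D, H, L}.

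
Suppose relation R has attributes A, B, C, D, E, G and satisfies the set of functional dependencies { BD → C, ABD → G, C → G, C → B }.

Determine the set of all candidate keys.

(A, B, D, E), (A, C, D, E)

Attributes A, D, E never appear on any right-hand side, so every candidate key must contain {A, D, E}.
{A, D, E}⁺ = {A, D, E}, which is not all of the schema, so we must add further attributes.
{A, B, D, E}⁺: BD→C adds C; ABD→G adds G → {A, B, C, D, E, G}. Minimal: {B, D, E}⁺ = {B, C, D, E, G}; {A, D, E}⁺ = {A, D, E}; {A, B, E}⁺ = {A, B, E}; … — none reach the full schema.
{A, C, D, E}⁺: C→G adds G; C→B adds B → {A, B, C, D, E, G}. Minimal: {C, D, E}⁺ = {B, C, D, E, G}; {A, D, E}⁺ = {A, D, E}; {A, C, E}⁺ = {A, B, C, E, G}; … — none reach the full schema.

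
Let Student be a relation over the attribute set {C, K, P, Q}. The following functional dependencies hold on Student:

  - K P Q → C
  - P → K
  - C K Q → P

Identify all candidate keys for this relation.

(P, Q); (C, K, Q)

{P, Q}⁺: P→K adds K; KPQ→C adds C → {C, K, P, Q}. Minimal: {Q}⁺ = {Q}; {P}⁺ = {K, P} — none reach the full schema.
{C, K, Q}⁺: CKQ→P adds P → {C, K, P, Q}. Minimal: {K, Q}⁺ = {K, Q}; {C, Q}⁺ = {C, Q}; {C, K}⁺ = {C, K} — none reach the full schema.
Any other superkey contains one of these as a subset, so there are no further candidate keys.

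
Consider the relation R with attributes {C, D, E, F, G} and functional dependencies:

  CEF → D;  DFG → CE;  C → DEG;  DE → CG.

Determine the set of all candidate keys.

Attribute F never appears on the right-hand side of any dependency, so F must belong to every candidate key.
{F}⁺ = {F}, which is not all of the schema, so we must add further attributes.
{C, F}⁺: C→DEG adds D, E, G → {C, D, E, F, G}.
{D, E, F}⁺: DE→CG adds C, G → {C, D, E, F, G}.
{D, F, G}⁺: DFG→CE adds C, E → {C, D, E, F, G}.
Any other superkey contains one of these as a subset, so there are no further candidate keys.

{C, F}, {D, E, F}, {D, F, G}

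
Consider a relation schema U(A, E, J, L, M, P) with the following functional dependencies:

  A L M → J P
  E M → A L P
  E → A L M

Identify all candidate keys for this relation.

{E}

Attribute E never appears on the right-hand side of any dependency, so E must belong to every candidate key.
{E}⁺ = {A, E, J, L, M, P}, which is all of the schema, so {E} is the only candidate key.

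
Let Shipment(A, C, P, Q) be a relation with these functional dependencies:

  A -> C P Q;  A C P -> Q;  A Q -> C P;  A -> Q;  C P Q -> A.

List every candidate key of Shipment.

{A}⁺: A→CPQ adds C, P, Q → {A, C, P, Q}.
{C, P, Q}⁺: CPQ→A adds A → {A, C, P, Q}. Minimal: {P, Q}⁺ = {P, Q}; {C, Q}⁺ = {C, Q}; {C, P}⁺ = {C, P} — none reach the full schema.
Any other superkey contains one of these as a subset, so there are no further candidate keys.

A, CPQ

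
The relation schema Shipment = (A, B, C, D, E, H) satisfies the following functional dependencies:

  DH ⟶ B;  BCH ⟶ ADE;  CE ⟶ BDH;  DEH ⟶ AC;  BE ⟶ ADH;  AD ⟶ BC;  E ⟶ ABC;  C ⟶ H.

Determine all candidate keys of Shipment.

{E}⁺: E→ABC adds A, B, C; C→H adds H; BCH→ADE adds D → {A, B, C, D, E, H}.
{A, D}⁺: AD→BC adds B, C; C→H adds H; BCH→ADE adds E → {A, B, C, D, E, H}. Minimal: {D}⁺ = {D}; {A}⁺ = {A} — none reach the full schema.
{B, C}⁺: C→H adds H; BCH→ADE adds A, D, E → {A, B, C, D, E, H}. Minimal: {C}⁺ = {C, H}; {B}⁺ = {B} — none reach the full schema.
{C, D}⁺: C→H adds H; DH→B adds B; BCH→ADE adds A, E → {A, B, C, D, E, H}. Minimal: {D}⁺ = {D}; {C}⁺ = {C, H} — none reach the full schema.

E, AD, BC, CD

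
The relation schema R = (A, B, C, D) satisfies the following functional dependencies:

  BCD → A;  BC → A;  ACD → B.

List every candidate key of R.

{A, C, D}, {B, C, D}

Attributes C, D never appear on any right-hand side, so every candidate key must contain {C, D}.
{C, D}⁺ = {C, D}, which is not all of the schema, so we must add further attributes.
{A, C, D}⁺: ACD→B adds B → {A, B, C, D}.
{B, C, D}⁺: BCD→A adds A → {A, B, C, D}.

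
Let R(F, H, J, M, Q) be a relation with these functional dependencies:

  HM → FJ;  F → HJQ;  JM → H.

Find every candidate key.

{F, M}⁺: F→HJQ adds H, J, Q → {F, H, J, M, Q}. Minimal: {M}⁺ = {M}; {F}⁺ = {F, H, J, Q} — none reach the full schema.
{H, M}⁺: HM→FJ adds F, J; F→HJQ adds Q → {F, H, J, M, Q}. Minimal: {M}⁺ = {M}; {H}⁺ = {H} — none reach the full schema.
{J, M}⁺: JM→H adds H; HM→FJ adds F; F→HJQ adds Q → {F, H, J, M, Q}. Minimal: {M}⁺ = {M}; {J}⁺ = {J} — none reach the full schema.

FM, HM, JM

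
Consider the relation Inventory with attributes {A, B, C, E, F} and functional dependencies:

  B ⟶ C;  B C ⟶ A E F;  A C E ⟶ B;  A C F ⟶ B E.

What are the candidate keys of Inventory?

{B}, {A, C, E}, {A, C, F}

{B}⁺: B→C adds C; BC→AEF adds A, E, F → {A, B, C, E, F}.
{A, C, E}⁺: ACE→B adds B; BC→AEF adds F → {A, B, C, E, F}.
{A, C, F}⁺: ACF→BE adds B, E → {A, B, C, E, F}.
Any other superkey contains one of these as a subset, so there are no further candidate keys.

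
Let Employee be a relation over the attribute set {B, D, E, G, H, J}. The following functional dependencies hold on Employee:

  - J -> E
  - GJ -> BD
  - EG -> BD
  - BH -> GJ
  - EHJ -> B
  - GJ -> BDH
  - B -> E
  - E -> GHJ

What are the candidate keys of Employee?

{B}⁺: B→E adds E; E→GHJ adds G, H, J; GJ→BD adds D → {B, D, E, G, H, J}.
{E}⁺: E→GHJ adds G, H, J; GJ→BD adds B, D → {B, D, E, G, H, J}.
{J}⁺: J→E adds E; E→GHJ adds G, H; GJ→BD adds B, D → {B, D, E, G, H, J}.

B, E, J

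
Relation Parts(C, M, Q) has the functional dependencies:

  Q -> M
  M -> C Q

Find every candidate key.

{M}⁺: M→CQ adds C, Q → {C, M, Q}.
{Q}⁺: Q→M adds M; M→CQ adds C → {C, M, Q}.

M, Q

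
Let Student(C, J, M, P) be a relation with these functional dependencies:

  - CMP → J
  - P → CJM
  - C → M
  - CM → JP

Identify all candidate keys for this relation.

{C}⁺: C→M adds M; CM→JP adds J, P → {C, J, M, P}.
{P}⁺: P→CJM adds C, J, M → {C, J, M, P}.
Any other superkey contains one of these as a subset, so there are no further candidate keys.

C; P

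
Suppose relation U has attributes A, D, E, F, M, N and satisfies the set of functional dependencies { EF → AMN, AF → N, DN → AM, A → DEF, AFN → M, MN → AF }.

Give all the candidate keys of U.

{A}, {D, N}, {E, F}, {M, N}

{A}⁺: A→DEF adds D, E, F; EF→AMN adds M, N → {A, D, E, F, M, N}.
{D, N}⁺: DN→AM adds A, M; A→DEF adds E, F → {A, D, E, F, M, N}. Minimal: {N}⁺ = {N}; {D}⁺ = {D} — none reach the full schema.
{E, F}⁺: EF→AMN adds A, M, N; A→DEF adds D → {A, D, E, F, M, N}. Minimal: {F}⁺ = {F}; {E}⁺ = {E} — none reach the full schema.
{M, N}⁺: MN→AF adds A, F; A→DEF adds D, E → {A, D, E, F, M, N}. Minimal: {N}⁺ = {N}; {M}⁺ = {M} — none reach the full schema.
Any other superkey contains one of these as a subset, so there are no further candidate keys.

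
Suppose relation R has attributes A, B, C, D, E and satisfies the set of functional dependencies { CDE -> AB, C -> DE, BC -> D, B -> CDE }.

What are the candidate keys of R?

{B}⁺: B→CDE adds C, D, E; CDE→AB adds A → {A, B, C, D, E}.
{C}⁺: C→DE adds D, E; CDE→AB adds A, B → {A, B, C, D, E}.
Any other superkey contains one of these as a subset, so there are no further candidate keys.

{B}, {C}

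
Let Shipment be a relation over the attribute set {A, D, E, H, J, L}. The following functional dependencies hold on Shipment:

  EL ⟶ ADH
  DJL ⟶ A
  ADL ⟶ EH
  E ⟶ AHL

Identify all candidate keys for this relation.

Attribute J never appears on the right-hand side of any dependency, so J must belong to every candidate key.
{J}⁺ = {J}, which is not all of the schema, so we must add further attributes.
{E, J}⁺: E→AHL adds A, H, L; EL→ADH adds D → {A, D, E, H, J, L}.
{D, J, L}⁺: DJL→A adds A; ADL→EH adds E, H → {A, D, E, H, J, L}.

EJ, DJL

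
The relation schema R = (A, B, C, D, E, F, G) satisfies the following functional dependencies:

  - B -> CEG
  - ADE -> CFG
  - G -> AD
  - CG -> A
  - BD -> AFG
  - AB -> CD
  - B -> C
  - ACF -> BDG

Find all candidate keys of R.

{B}⁺: B→CEG adds C, E, G; G→AD adds A, D; BD→AFG adds F → {A, B, C, D, E, F, G}.
{E, G}⁺: G→AD adds A, D; ADE→CFG adds C, F; ACF→BDG adds B → {A, B, C, D, E, F, G}. Minimal: {G}⁺ = {A, D, G}; {E}⁺ = {E} — none reach the full schema.
{A, C, F}⁺: ACF→BDG adds B, D, G; B→CEG adds E → {A, B, C, D, E, F, G}. Minimal: {C, F}⁺ = {C, F}; {A, F}⁺ = {A, F}; {A, C}⁺ = {A, C} — none reach the full schema.
{A, D, E}⁺: ADE→CFG adds C, F, G; ACF→BDG adds B → {A, B, C, D, E, F, G}. Minimal: {D, E}⁺ = {D, E}; {A, E}⁺ = {A, E}; {A, D}⁺ = {A, D} — none reach the full schema.
{C, F, G}⁺: G→AD adds A, D; ACF→BDG adds B; B→CEG adds E → {A, B, C, D, E, F, G}. Minimal: {F, G}⁺ = {A, D, F, G}; {C, G}⁺ = {A, C, D, G}; {C, F}⁺ = {C, F} — none reach the full schema.
Any other superkey contains one of these as a subset, so there are no further candidate keys.

{B}; {E, G}; {A, C, F}; {A, D, E}; {C, F, G}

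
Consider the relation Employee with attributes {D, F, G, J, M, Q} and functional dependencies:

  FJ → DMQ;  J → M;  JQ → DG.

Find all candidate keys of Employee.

(F, J)

Attributes F, J never appear on any right-hand side, so every candidate key must contain {F, J}.
{F, J}⁺ = {D, F, G, J, M, Q}, which is all of the schema, so {F, J} is the only candidate key.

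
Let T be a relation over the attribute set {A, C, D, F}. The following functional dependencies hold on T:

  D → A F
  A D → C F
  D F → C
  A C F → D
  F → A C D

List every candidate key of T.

{D}⁺: D→AF adds A, F; AD→CF adds C → {A, C, D, F}.
{F}⁺: F→ACD adds A, C, D → {A, C, D, F}.

{D}; {F}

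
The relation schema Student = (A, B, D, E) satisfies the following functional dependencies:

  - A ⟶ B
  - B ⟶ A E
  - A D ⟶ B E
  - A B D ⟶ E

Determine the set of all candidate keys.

{A, D}, {B, D}

Attribute D never appears on the right-hand side of any dependency, so D must belong to every candidate key.
{D}⁺ = {D}, which is not all of the schema, so we must add further attributes.
{A, D}⁺: A→B adds B; B→AE adds E → {A, B, D, E}.
{B, D}⁺: B→AE adds A, E → {A, B, D, E}.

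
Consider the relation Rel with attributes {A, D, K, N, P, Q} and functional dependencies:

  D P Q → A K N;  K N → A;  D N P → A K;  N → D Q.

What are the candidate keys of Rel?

Attribute P never appears on the right-hand side of any dependency, so P must belong to every candidate key.
{P}⁺ = {P}, which is not all of the schema, so we must add further attributes.
{N, P}⁺: N→DQ adds D, Q; DPQ→AKN adds A, K → {A, D, K, N, P, Q}.
{D, P, Q}⁺: DPQ→AKN adds A, K, N → {A, D, K, N, P, Q}.

(N, P), (D, P, Q)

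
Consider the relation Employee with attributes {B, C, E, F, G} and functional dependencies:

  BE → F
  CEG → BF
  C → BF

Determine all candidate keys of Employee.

Attributes C, E, G never appear on any right-hand side, so every candidate key must contain {C, E, G}.
{C, E, G}⁺ = {B, C, E, F, G}, which is all of the schema, so {C, E, G} is the only candidate key.

{C, E, G}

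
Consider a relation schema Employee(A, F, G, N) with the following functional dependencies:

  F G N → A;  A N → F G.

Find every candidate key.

{A, N}, {F, G, N}

Attribute N never appears on the right-hand side of any dependency, so N must belong to every candidate key.
{N}⁺ = {N}, which is not all of the schema, so we must add further attributes.
{A, N}⁺: AN→FG adds F, G → {A, F, G, N}. Minimal: {N}⁺ = {N}; {A}⁺ = {A} — none reach the full schema.
{F, G, N}⁺: FGN→A adds A → {A, F, G, N}. Minimal: {G, N}⁺ = {G, N}; {F, N}⁺ = {F, N}; {F, G}⁺ = {F, G} — none reach the full schema.
Any other superkey contains one of these as a subset, so there are no further candidate keys.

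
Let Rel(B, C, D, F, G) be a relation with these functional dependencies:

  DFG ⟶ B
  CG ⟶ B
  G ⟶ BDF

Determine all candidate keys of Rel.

Attributes C, G never appear on any right-hand side, so every candidate key must contain {C, G}.
{C, G}⁺ = {B, C, D, F, G}, which is all of the schema, so {C, G} is the only candidate key.

{C, G}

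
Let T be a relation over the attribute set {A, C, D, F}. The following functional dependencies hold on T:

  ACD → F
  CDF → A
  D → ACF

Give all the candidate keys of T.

{D}

Attribute D never appears on the right-hand side of any dependency, so D must belong to every candidate key.
{D}⁺ = {A, C, D, F}, which is all of the schema, so {D} is the only candidate key.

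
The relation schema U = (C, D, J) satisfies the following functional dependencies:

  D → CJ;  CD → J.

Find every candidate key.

D

Attribute D never appears on the right-hand side of any dependency, so D must belong to every candidate key.
{D}⁺ = {C, D, J}, which is all of the schema, so {D} is the only candidate key.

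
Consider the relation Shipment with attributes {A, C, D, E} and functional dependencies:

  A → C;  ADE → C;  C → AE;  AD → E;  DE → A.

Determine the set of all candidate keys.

Attribute D never appears on the right-hand side of any dependency, so D must belong to every candidate key.
{D}⁺ = {D}, which is not all of the schema, so we must add further attributes.
{A, D}⁺: A→C adds C; C→AE adds E → {A, C, D, E}. Minimal: {D}⁺ = {D}; {A}⁺ = {A, C, E} — none reach the full schema.
{C, D}⁺: C→AE adds A, E → {A, C, D, E}. Minimal: {D}⁺ = {D}; {C}⁺ = {A, C, E} — none reach the full schema.
{D, E}⁺: DE→A adds A; A→C adds C → {A, C, D, E}. Minimal: {E}⁺ = {E}; {D}⁺ = {D} — none reach the full schema.

AD, CD, DE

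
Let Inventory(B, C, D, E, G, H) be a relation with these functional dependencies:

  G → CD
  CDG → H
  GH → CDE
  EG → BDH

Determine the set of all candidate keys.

Attribute G never appears on the right-hand side of any dependency, so G must belong to every candidate key.
{G}⁺ = {B, C, D, E, G, H}, which is all of the schema, so {G} is the only candidate key.

(G)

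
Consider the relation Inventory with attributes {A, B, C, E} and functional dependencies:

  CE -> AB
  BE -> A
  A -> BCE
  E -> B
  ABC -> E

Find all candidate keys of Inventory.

(A), (E)

{A}⁺: A→BCE adds B, C, E → {A, B, C, E}.
{E}⁺: E→B adds B; BE→A adds A; A→BCE adds C → {A, B, C, E}.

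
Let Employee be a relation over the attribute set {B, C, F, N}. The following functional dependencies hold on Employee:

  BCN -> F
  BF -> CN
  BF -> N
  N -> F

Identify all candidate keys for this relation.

Attribute B never appears on the right-hand side of any dependency, so B must belong to every candidate key.
{B}⁺ = {B}, which is not all of the schema, so we must add further attributes.
{B, F}⁺: BF→CN adds C, N → {B, C, F, N}.
{B, N}⁺: N→F adds F; BF→CN adds C → {B, C, F, N}.
Any other superkey contains one of these as a subset, so there are no further candidate keys.

(B, F), (B, N)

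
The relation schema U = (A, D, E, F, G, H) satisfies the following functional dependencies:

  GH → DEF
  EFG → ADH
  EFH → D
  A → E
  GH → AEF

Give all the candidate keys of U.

{G, H}; {A, F, G}; {E, F, G}

Attribute G never appears on the right-hand side of any dependency, so G must belong to every candidate key.
{G}⁺ = {G}, which is not all of the schema, so we must add further attributes.
{G, H}⁺: GH→DEF adds D, E, F; EFG→ADH adds A → {A, D, E, F, G, H}.
{A, F, G}⁺: A→E adds E; EFG→ADH adds D, H → {A, D, E, F, G, H}.
{E, F, G}⁺: EFG→ADH adds A, D, H → {A, D, E, F, G, H}.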